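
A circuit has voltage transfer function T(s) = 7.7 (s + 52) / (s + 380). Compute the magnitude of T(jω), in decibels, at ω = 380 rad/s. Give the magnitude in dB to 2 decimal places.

|j380 + 52| = √(380² + 52²) = 383.5
|j380 + 380| = √(380² + 380²) = 537.4
|T(j380)| = 7.7 × 383.5 / 537.4 = 5.4955
20 log₁₀(5.4955) = 14.800 dB

14.80 dB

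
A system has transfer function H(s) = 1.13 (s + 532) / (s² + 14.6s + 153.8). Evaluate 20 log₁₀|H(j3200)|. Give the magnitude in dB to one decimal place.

-68.9 dB

|j3200 + 532| = √(3200² + 532²) = 3244
|(j3200)² + 14.6(j3200) + 153.8| = |-1.024e+07 + j46720| = 1.024e+07
|H(j3200)| = 1.13 × 3244 / 1.024e+07 = 0.00035797
20 log₁₀(0.00035797) = -68.92 dB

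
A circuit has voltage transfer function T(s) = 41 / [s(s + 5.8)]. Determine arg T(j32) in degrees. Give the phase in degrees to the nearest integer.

∠(j32 + 5.8) = arctan(32/5.8) = 79.73°
∠(j32) = 90.00°
∠T(j32) = − (79.73° + 90.00°) = -169.73°

-170°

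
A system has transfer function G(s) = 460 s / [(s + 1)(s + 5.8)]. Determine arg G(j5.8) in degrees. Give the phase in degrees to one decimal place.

-35.2°

∠(j5.8) = 90.00°
∠(j5.8 + 1) = arctan(5.8/1) = 80.22°
∠(j5.8 + 5.8) = arctan(5.8/5.8) = 45.00°
∠G(j5.8) = 90.00° − (80.22° + 45.00°) = -35.22°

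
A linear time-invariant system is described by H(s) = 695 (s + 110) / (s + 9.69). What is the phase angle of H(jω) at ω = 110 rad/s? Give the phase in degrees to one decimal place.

-40.0 deg

∠(j110 + 110) = arctan(110/110) = 45.00°
∠(j110 + 9.69) = arctan(110/9.69) = 84.97°
∠H(j110) = 45.00° − 84.97° = -39.97°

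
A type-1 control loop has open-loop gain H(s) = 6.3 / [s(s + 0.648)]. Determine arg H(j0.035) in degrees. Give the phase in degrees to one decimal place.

∠(j0.035 + 0.648) = arctan(0.035/0.648) = 3.09°
∠(j0.035) = 90.00°
∠H(j0.035) = − (3.09° + 90.00°) = -93.09°

-93.1°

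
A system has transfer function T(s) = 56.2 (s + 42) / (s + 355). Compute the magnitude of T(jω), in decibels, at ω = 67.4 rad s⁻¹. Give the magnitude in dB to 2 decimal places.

21.83 dB

|j67.4 + 42| = √(67.4² + 42²) = 79.42
|j67.4 + 355| = √(67.4² + 355²) = 361.3
|T(j67.4)| = 56.2 × 79.42 / 361.3 = 12.352
20 log₁₀(12.352) = 21.834 dB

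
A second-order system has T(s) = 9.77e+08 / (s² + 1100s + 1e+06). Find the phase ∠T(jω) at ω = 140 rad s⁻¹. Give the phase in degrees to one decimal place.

∠[(j140)² + 1100(j140) + 1e+06] = ∠[9.804e+05 + j1.54e+05] = 8.93°
∠T(j140) = −8.93° = -8.93°

-8.9°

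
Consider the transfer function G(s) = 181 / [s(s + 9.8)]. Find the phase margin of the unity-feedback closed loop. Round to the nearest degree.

40°

Gain crossover: |G(jω)| = 1 at ω ≈ 11.8 rad/sec.
∠G(j11.8) = −90° − arctan(11.8/9.8) ≈ -140.29°
PM = 180° + (-140.29°) = 39.71°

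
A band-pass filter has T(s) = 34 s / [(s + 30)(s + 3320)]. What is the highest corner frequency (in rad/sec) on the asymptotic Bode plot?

3320 rad/sec

Break frequencies occur at each pole and zero magnitude: 30 rad/sec, 3320 rad/sec.
The highest is 3320 rad/sec.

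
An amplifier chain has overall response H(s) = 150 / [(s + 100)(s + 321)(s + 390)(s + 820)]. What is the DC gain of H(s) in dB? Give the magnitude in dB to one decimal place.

-156.7 dB

H(0) = 150 / (100 × 321 × 390 × 820) = 1.4612e-08
20 log₁₀(1.4612e-08) = -156.71 dB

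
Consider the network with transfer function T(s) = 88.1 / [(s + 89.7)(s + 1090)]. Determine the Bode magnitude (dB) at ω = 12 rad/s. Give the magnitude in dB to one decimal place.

-61.0 dB

|j12 + 89.7| = √(12² + 89.7²) = 90.5
|j12 + 1090| = √(12² + 1090²) = 1090
|T(j12)| = 88.1 / (90.5 × 1090) = 0.00089306
20 log₁₀(0.00089306) = -60.98 dB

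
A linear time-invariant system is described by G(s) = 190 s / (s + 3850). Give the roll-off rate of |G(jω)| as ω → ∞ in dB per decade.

With 1 zero and 1 pole, the high-frequency asymptotic slope is 20 × (1 − 1) = 0 dB/decade.

0 dB/decade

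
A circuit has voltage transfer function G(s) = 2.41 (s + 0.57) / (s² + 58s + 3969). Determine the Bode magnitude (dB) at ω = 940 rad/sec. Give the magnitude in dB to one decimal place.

|j940 + 0.57| = √(940² + 0.57²) = 940
|(j940)² + 58(j940) + 3969| = |-8.7963e+05 + j54520| = 8.813e+05
|G(j940)| = 2.41 × 940 / 8.813e+05 = 0.0025705
20 log₁₀(0.0025705) = -51.80 dB

-51.8 dB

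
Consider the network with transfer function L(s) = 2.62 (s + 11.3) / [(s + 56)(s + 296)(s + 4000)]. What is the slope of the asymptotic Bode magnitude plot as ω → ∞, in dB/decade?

-40 dB/decade

With 1 zero and 3 poles, the high-frequency asymptotic slope is 20 × (1 − 3) = -40 dB/decade.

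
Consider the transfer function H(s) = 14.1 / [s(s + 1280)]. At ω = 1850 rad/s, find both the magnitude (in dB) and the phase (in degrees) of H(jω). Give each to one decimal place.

|j1850 + 1280| = √(1850² + 1280²) = 2250
|j1850| = 1850
|H(j1850)| = 14.1 / (2250 × 1850) = 3.3879e-06
20 log₁₀(3.3879e-06) = -109.40 dB
∠(j1850 + 1280) = arctan(1850/1280) = 55.32°
∠(j1850) = 90.00°
∠H(j1850) = − (55.32° + 90.00°) = -145.32°

|H| = -109.4 dB, ∠H = -145.3°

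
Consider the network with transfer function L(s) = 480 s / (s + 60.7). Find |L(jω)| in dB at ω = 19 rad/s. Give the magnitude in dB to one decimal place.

|j19| = 19
|j19 + 60.7| = √(19² + 60.7²) = 63.6
|L(j19)| = 480 × 19 / 63.6 = 143.39
20 log₁₀(143.39) = 43.13 dB

43.1 dB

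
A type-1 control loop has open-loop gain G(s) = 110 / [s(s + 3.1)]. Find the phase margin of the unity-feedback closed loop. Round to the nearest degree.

17°

Gain crossover: |G(jω)| = 1 at ω ≈ 10.3 rad/s.
∠G(j10.3) = −90° − arctan(10.3/3.1) ≈ -163.19°
PM = 180° + (-163.19°) = 16.81°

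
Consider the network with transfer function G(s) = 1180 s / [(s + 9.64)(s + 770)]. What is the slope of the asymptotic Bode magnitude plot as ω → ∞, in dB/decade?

-20 dB/decade

With 1 zero and 2 poles, the high-frequency asymptotic slope is 20 × (1 − 2) = -20 dB/decade.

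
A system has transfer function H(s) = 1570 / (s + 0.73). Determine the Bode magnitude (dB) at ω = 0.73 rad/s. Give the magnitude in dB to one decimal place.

|j0.73 + 0.73| = √(0.73² + 0.73²) = 1.032
|H(j0.73)| = 1570 / 1.032 = 1520.8
20 log₁₀(1520.8) = 63.64 dB

63.6 dB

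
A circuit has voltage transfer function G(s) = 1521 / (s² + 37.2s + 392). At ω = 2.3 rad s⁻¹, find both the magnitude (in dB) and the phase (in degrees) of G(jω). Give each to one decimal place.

|G| = 11.7 dB, ∠G = -12.5°

|(j2.3)² + 37.2(j2.3) + 392| = |386.71 + j85.56| = 396.1
|G(j2.3)| = 1521 / 396.1 = 3.8403
20 log₁₀(3.8403) = 11.69 dB
∠[(j2.3)² + 37.2(j2.3) + 392] = ∠[386.71 + j85.56] = 12.48°
∠G(j2.3) = −12.48° = -12.48°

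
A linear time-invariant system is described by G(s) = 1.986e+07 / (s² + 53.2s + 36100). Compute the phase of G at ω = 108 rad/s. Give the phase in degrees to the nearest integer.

-13 deg

∠[(j108)² + 53.2(j108) + 36100] = ∠[24436 + j5745.6] = 13.23°
∠G(j108) = −13.23° = -13.23°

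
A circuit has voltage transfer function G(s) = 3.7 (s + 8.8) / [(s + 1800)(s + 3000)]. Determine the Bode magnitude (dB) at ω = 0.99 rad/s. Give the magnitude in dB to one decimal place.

|j0.99 + 8.8| = √(0.99² + 8.8²) = 8.856
|j0.99 + 1800| = √(0.99² + 1800²) = 1800
|j0.99 + 3000| = √(0.99² + 3000²) = 3000
|G(j0.99)| = 3.7 × 8.856 / (1800 × 3000) = 6.0677e-06
20 log₁₀(6.0677e-06) = -104.34 dB

-104.3 dB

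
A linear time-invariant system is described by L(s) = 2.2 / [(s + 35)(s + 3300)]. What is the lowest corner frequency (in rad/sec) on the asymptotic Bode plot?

Break frequencies occur at each pole and zero magnitude: 35 rad/sec, 3300 rad/sec.
The lowest is 35 rad/sec.

35 rad/sec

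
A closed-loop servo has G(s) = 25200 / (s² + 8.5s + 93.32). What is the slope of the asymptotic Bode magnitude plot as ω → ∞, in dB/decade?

-40 dB/decade

With 0 zeros and 2 poles, the high-frequency asymptotic slope is 20 × (0 − 2) = -40 dB/decade.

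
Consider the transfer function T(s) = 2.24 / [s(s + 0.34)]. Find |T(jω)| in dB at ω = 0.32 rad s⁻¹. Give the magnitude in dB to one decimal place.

|j0.32 + 0.34| = √(0.32² + 0.34²) = 0.4669
|j0.32| = 0.32
|T(j0.32)| = 2.24 / (0.4669 × 0.32) = 14.992
20 log₁₀(14.992) = 23.52 dB

23.5 dB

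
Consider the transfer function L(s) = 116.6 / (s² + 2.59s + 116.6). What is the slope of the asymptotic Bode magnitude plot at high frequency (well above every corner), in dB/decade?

-40 dB/decade

With 0 zeros and 2 poles, the high-frequency asymptotic slope is 20 × (0 − 2) = -40 dB/decade.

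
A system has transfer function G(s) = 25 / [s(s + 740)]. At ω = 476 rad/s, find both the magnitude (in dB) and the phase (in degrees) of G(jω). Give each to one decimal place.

|j476 + 740| = √(476² + 740²) = 879.9
|j476| = 476
|G(j476)| = 25 / (879.9 × 476) = 5.9692e-05
20 log₁₀(5.9692e-05) = -84.48 dB
∠(j476 + 740) = arctan(476/740) = 32.75°
∠(j476) = 90.00°
∠G(j476) = − (32.75° + 90.00°) = -122.75°

|G| = -84.5 dB, ∠G = -122.8 deg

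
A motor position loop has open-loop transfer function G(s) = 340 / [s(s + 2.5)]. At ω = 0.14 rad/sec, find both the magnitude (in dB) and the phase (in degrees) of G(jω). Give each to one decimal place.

|j0.14 + 2.5| = √(0.14² + 2.5²) = 2.504
|j0.14| = 0.14
|G(j0.14)| = 340 / (2.504 × 0.14) = 969.91
20 log₁₀(969.91) = 59.73 dB
∠(j0.14 + 2.5) = arctan(0.14/2.5) = 3.21°
∠(j0.14) = 90.00°
∠G(j0.14) = − (3.21° + 90.00°) = -93.21°

|G| = 59.7 dB, ∠G = -93.2°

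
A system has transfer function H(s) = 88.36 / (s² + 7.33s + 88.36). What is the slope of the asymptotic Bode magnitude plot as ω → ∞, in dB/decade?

With 0 zeros and 2 poles, the high-frequency asymptotic slope is 20 × (0 − 2) = -40 dB/decade.

-40 dB/decade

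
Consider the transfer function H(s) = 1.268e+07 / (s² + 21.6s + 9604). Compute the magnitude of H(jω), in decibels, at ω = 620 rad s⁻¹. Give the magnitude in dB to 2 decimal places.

30.58 dB

|(j620)² + 21.6(j620) + 9604| = |-3.748e+05 + j13392| = 3.75e+05
|H(j620)| = 1.268e+07 / 3.75e+05 = 33.81
20 log₁₀(33.81) = 30.581 dB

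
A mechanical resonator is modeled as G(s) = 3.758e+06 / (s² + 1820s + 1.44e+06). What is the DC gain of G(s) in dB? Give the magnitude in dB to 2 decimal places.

8.33 dB

G(0) = 3.758e+06 / 1.44e+06 = 2.6097
20 log₁₀(2.6097) = 8.332 dB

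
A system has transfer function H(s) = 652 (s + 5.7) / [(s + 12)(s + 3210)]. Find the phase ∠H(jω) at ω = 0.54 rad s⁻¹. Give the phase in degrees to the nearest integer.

3°

∠(j0.54 + 5.7) = arctan(0.54/5.7) = 5.41°
∠(j0.54 + 12) = arctan(0.54/12) = 2.58°
∠(j0.54 + 3210) = arctan(0.54/3210) = 0.01°
∠H(j0.54) = 5.41° − (2.58° + 0.01°) = 2.83°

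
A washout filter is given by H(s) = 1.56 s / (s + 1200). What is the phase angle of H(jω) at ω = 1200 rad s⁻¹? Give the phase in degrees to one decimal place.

45.0 deg

∠(j1200) = 90.00°
∠(j1200 + 1200) = arctan(1200/1200) = 45.00°
∠H(j1200) = 90.00° − 45.00° = 45.00°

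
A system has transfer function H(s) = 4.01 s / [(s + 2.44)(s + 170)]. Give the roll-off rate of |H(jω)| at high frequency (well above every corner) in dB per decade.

With 1 zero and 2 poles, the high-frequency asymptotic slope is 20 × (1 − 2) = -20 dB/decade.

-20 dB/decade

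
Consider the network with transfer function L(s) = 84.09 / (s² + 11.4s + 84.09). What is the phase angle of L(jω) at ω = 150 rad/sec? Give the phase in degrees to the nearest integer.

-176°

∠[(j150)² + 11.4(j150) + 84.09] = ∠[-22416 + j1710] = 175.64°
∠L(j150) = −175.64° = -175.64°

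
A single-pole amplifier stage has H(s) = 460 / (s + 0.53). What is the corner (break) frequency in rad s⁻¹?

0.53 rad s⁻¹

The single real pole at s = −0.53 gives a corner at ω = 0.53 rad s⁻¹.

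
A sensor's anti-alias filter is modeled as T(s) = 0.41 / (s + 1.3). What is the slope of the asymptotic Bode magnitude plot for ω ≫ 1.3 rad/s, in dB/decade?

With 0 zeros and 1 pole, the high-frequency asymptotic slope is 20 × (0 − 1) = -20 dB/decade.

-20 dB/decade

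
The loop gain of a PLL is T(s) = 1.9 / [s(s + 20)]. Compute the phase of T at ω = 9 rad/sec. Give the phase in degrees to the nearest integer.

-114°

∠(j9 + 20) = arctan(9/20) = 24.23°
∠(j9) = 90.00°
∠T(j9) = − (24.23° + 90.00°) = -114.23°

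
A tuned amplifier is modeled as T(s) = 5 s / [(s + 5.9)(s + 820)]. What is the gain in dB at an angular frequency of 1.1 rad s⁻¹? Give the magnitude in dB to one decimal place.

-59.0 dB

|j1.1| = 1.1
|j1.1 + 5.9| = √(1.1² + 5.9²) = 6.002
|j1.1 + 820| = √(1.1² + 820²) = 820
|T(j1.1)| = 5 × 1.1 / (6.002 × 820) = 0.0011176
20 log₁₀(0.0011176) = -59.03 dB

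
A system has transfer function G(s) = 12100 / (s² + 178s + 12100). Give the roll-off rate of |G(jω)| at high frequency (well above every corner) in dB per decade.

With 0 zeros and 2 poles, the high-frequency asymptotic slope is 20 × (0 − 2) = -40 dB/decade.

-40 dB/decade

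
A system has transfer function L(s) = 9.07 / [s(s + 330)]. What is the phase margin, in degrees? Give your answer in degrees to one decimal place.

Gain crossover: |L(jω)| = 1 at ω ≈ 0.0275 rad/s.
∠L(j0.0275) = −90° − arctan(0.0275/330) ≈ -90.00°
PM = 180° + (-90.00°) = 90.00°

90.0°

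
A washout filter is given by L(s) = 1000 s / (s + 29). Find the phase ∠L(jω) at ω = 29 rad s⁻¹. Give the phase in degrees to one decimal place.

45.0°

∠(j29) = 90.00°
∠(j29 + 29) = arctan(29/29) = 45.00°
∠L(j29) = 90.00° − 45.00° = 45.00°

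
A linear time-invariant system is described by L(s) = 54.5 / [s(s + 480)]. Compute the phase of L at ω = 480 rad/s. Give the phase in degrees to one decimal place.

∠(j480 + 480) = arctan(480/480) = 45.00°
∠(j480) = 90.00°
∠L(j480) = − (45.00° + 90.00°) = -135.00°

-135.0 deg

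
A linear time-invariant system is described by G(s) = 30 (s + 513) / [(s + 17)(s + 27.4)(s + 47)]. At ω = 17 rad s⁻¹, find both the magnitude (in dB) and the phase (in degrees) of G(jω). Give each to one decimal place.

|j17 + 513| = √(17² + 513²) = 513.3
|j17 + 17| = √(17² + 17²) = 24.04
|j17 + 27.4| = √(17² + 27.4²) = 32.25
|j17 + 47| = √(17² + 47²) = 49.98
|G(j17)| = 30 × 513.3 / (24.04 × 32.25 × 49.98) = 0.39742
20 log₁₀(0.39742) = -8.01 dB
∠(j17 + 513) = arctan(17/513) = 1.90°
∠(j17 + 17) = arctan(17/17) = 45.00°
∠(j17 + 27.4) = arctan(17/27.4) = 31.82°
∠(j17 + 47) = arctan(17/47) = 19.89°
∠G(j17) = 1.90° − (45.00° + 31.82° + 19.89°) = -94.80°

|G| = -8.0 dB, ∠G = -94.8°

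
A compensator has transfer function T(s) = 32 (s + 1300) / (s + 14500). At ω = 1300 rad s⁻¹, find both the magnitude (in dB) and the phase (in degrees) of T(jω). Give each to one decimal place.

|T| = 12.1 dB, ∠T = 39.9°

|j1300 + 1300| = √(1300² + 1300²) = 1838
|j1300 + 14500| = √(1300² + 14500²) = 1.456e+04
|T(j1300)| = 32 × 1838 / 1.456e+04 = 4.0411
20 log₁₀(4.0411) = 12.13 dB
∠(j1300 + 1300) = arctan(1300/1300) = 45.00°
∠(j1300 + 14500) = arctan(1300/14500) = 5.12°
∠T(j1300) = 45.00° − 5.12° = 39.88°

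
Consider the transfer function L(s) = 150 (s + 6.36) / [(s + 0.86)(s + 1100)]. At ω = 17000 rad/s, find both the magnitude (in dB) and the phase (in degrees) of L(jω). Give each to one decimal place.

|j17000 + 6.36| = √(17000² + 6.36²) = 1.7e+04
|j17000 + 0.86| = √(17000² + 0.86²) = 1.7e+04
|j17000 + 1100| = √(17000² + 1100²) = 1.704e+04
|L(j17000)| = 150 × 1.7e+04 / (1.7e+04 × 1.704e+04) = 0.0088051
20 log₁₀(0.0088051) = -41.11 dB
∠(j17000 + 6.36) = arctan(17000/6.36) = 89.98°
∠(j17000 + 0.86) = arctan(17000/0.86) = 90.00°
∠(j17000 + 1100) = arctan(17000/1100) = 86.30°
∠L(j17000) = 89.98° − (90.00° + 86.30°) = -86.32°

|L| = -41.1 dB, ∠L = -86.3 deg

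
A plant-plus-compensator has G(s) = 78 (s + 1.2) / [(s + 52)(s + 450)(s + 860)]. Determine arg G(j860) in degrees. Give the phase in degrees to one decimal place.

-104.0 deg

∠(j860 + 1.2) = arctan(860/1.2) = 89.92°
∠(j860 + 52) = arctan(860/52) = 86.54°
∠(j860 + 450) = arctan(860/450) = 62.38°
∠(j860 + 860) = arctan(860/860) = 45.00°
∠G(j860) = 89.92° − (86.54° + 62.38° + 45.00°) = -104.00°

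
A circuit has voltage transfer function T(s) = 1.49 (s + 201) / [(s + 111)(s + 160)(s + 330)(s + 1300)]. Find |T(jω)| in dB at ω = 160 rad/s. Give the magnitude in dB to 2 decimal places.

|j160 + 201| = √(160² + 201²) = 256.9
|j160 + 111| = √(160² + 111²) = 194.7
|j160 + 160| = √(160² + 160²) = 226.3
|j160 + 330| = √(160² + 330²) = 366.7
|j160 + 1300| = √(160² + 1300²) = 1310
|T(j160)| = 1.49 × 256.9 / (194.7 × 226.3 × 366.7 × 1310) = 1.8085e-08
20 log₁₀(1.8085e-08) = -154.854 dB

-154.85 dB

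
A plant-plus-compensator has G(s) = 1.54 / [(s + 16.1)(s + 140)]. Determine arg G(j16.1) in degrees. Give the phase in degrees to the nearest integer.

∠(j16.1 + 16.1) = arctan(16.1/16.1) = 45.00°
∠(j16.1 + 140) = arctan(16.1/140) = 6.56°
∠G(j16.1) = − (45.00° + 6.56°) = -51.56°

-52°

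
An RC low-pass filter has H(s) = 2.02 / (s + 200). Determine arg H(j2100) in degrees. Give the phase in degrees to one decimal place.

-84.6°

∠(j2100 + 200) = arctan(2100/200) = 84.56°
∠H(j2100) = −84.56° = -84.56°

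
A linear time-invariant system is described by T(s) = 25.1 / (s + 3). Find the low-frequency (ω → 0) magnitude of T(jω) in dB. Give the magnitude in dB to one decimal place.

18.5 dB

T(0) = 25.1 / 3 = 8.3667
20 log₁₀(8.3667) = 18.45 dB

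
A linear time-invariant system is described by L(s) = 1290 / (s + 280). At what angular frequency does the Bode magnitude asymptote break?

280 rad/s

The single real pole at s = −280 gives a corner at ω = 280 rad/s.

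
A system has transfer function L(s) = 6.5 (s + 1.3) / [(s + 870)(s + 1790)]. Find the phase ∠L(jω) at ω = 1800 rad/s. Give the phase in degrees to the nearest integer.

∠(j1800 + 1.3) = arctan(1800/1.3) = 89.96°
∠(j1800 + 870) = arctan(1800/870) = 64.20°
∠(j1800 + 1790) = arctan(1800/1790) = 45.16°
∠L(j1800) = 89.96° − (64.20° + 45.16°) = -19.40°

-19 deg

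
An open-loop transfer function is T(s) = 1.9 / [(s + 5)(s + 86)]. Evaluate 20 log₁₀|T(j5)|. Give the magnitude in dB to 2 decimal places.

-50.12 dB

|j5 + 5| = √(5² + 5²) = 7.071
|j5 + 86| = √(5² + 86²) = 86.15
|T(j5)| = 1.9 / (7.071 × 86.15) = 0.0031192
20 log₁₀(0.0031192) = -50.119 dB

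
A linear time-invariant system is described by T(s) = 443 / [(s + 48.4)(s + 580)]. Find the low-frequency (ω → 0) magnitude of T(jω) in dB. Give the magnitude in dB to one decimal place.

-36.0 dB

T(0) = 443 / (48.4 × 580) = 0.015781
20 log₁₀(0.015781) = -36.04 dB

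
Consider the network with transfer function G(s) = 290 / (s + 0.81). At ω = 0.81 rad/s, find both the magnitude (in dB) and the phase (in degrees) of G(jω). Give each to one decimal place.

|j0.81 + 0.81| = √(0.81² + 0.81²) = 1.146
|G(j0.81)| = 290 / 1.146 = 253.16
20 log₁₀(253.16) = 48.07 dB
∠(j0.81 + 0.81) = arctan(0.81/0.81) = 45.00°
∠G(j0.81) = −45.00° = -45.00°

|G| = 48.1 dB, ∠G = -45.0 deg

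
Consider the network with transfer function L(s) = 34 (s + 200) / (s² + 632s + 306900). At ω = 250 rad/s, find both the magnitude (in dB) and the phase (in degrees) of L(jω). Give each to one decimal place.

|j250 + 200| = √(250² + 200²) = 320.2
|(j250)² + 632(j250) + 306900| = |2.444e+05 + j1.58e+05| = 2.91e+05
|L(j250)| = 34 × 320.2 / 2.91e+05 = 0.037403
20 log₁₀(0.037403) = -28.54 dB
∠(j250 + 200) = arctan(250/200) = 51.34°
∠[(j250)² + 632(j250) + 306900] = ∠[2.444e+05 + j1.58e+05] = 32.88°
∠L(j250) = 51.34° − 32.88° = 18.46°

|L| = -28.5 dB, ∠L = 18.5 deg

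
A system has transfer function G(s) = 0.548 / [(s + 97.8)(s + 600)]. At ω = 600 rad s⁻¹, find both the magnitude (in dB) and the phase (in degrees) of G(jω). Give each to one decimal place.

|j600 + 97.8| = √(600² + 97.8²) = 607.9
|j600 + 600| = √(600² + 600²) = 848.5
|G(j600)| = 0.548 / (607.9 × 848.5) = 1.0624e-06
20 log₁₀(1.0624e-06) = -119.47 dB
∠(j600 + 97.8) = arctan(600/97.8) = 80.74°
∠(j600 + 600) = arctan(600/600) = 45.00°
∠G(j600) = − (80.74° + 45.00°) = -125.74°

|G| = -119.5 dB, ∠G = -125.7 deg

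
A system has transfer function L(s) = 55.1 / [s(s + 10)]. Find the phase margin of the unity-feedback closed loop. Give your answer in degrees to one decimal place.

Gain crossover: |L(jω)| = 1 at ω ≈ 4.94 rad s⁻¹.
∠L(j4.94) = −90° − arctan(4.94/10) ≈ -116.29°
PM = 180° + (-116.29°) = 63.71°

63.7°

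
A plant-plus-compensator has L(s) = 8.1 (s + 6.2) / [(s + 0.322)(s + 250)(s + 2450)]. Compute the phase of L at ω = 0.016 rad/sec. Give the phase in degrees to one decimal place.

-2.7°

∠(j0.016 + 6.2) = arctan(0.016/6.2) = 0.15°
∠(j0.016 + 0.322) = arctan(0.016/0.322) = 2.84°
∠(j0.016 + 250) = arctan(0.016/250) = 0.00°
∠(j0.016 + 2450) = arctan(0.016/2450) = 0.00°
∠L(j0.016) = 0.15° − (2.84° + 0.00° + 0.00°) = -2.70°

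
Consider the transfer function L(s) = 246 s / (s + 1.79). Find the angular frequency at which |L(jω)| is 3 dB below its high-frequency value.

For a single-pole high-pass, the −3 dB point is at the pole: ω = 1.79 rad/s.

1.79 rad/s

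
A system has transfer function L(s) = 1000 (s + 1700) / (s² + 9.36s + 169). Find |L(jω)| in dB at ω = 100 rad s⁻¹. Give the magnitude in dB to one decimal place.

|j100 + 1700| = √(100² + 1700²) = 1703
|(j100)² + 9.36(j100) + 169| = |-9831 + j936| = 9875
|L(j100)| = 1000 × 1703 / 9875 = 172.44
20 log₁₀(172.44) = 44.73 dB

44.7 dB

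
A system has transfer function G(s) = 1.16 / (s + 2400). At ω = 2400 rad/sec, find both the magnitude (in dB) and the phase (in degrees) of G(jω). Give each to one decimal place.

|j2400 + 2400| = √(2400² + 2400²) = 3394
|G(j2400)| = 1.16 / 3394 = 0.00034177
20 log₁₀(0.00034177) = -69.33 dB
∠(j2400 + 2400) = arctan(2400/2400) = 45.00°
∠G(j2400) = −45.00° = -45.00°

|G| = -69.3 dB, ∠G = -45.0°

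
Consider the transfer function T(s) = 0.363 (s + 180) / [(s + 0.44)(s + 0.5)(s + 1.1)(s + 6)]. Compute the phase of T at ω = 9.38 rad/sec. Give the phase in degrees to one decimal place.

∠(j9.38 + 180) = arctan(9.38/180) = 2.98°
∠(j9.38 + 0.44) = arctan(9.38/0.44) = 87.31°
∠(j9.38 + 0.5) = arctan(9.38/0.5) = 86.95°
∠(j9.38 + 1.1) = arctan(9.38/1.1) = 83.31°
∠(j9.38 + 6) = arctan(9.38/6) = 57.39°
∠T(j9.38) = 2.98° − (87.31° + 86.95° + 83.31° + 57.39°) = -311.99°

-312.0 deg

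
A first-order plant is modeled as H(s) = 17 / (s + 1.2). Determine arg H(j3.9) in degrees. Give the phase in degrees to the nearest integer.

∠(j3.9 + 1.2) = arctan(3.9/1.2) = 72.90°
∠H(j3.9) = −72.90° = -72.90°

-73°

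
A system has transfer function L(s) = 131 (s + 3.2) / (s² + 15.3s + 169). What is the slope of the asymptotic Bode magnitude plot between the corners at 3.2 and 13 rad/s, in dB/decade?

20 dB/decade

In this band the factors already past their corner are: zero at 3.2; net slope = 20 dB/decade.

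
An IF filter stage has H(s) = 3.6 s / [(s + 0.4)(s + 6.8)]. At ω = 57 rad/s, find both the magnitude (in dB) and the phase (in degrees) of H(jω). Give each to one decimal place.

|H| = -24.1 dB, ∠H = -82.8 deg

|j57| = 57
|j57 + 0.4| = √(57² + 0.4²) = 57
|j57 + 6.8| = √(57² + 6.8²) = 57.4
|H(j57)| = 3.6 × 57 / (57 × 57.4) = 0.062712
20 log₁₀(0.062712) = -24.05 dB
∠(j57) = 90.00°
∠(j57 + 0.4) = arctan(57/0.4) = 89.60°
∠(j57 + 6.8) = arctan(57/6.8) = 83.20°
∠H(j57) = 90.00° − (89.60° + 83.20°) = -82.79°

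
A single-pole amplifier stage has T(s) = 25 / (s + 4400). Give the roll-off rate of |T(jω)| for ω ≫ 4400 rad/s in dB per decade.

With 0 zeros and 1 pole, the high-frequency asymptotic slope is 20 × (0 − 1) = -20 dB/decade.

-20 dB/decade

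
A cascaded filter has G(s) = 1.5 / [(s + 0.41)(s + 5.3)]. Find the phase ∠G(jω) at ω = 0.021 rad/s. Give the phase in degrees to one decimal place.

-3.2°

∠(j0.021 + 0.41) = arctan(0.021/0.41) = 2.93°
∠(j0.021 + 5.3) = arctan(0.021/5.3) = 0.23°
∠G(j0.021) = − (2.93° + 0.23°) = -3.16°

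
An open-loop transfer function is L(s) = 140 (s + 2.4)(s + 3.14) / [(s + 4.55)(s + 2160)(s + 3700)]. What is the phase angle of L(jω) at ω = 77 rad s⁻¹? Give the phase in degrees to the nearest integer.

86°

∠(j77 + 2.4) = arctan(77/2.4) = 88.21°
∠(j77 + 3.14) = arctan(77/3.14) = 87.66°
∠(j77 + 4.55) = arctan(77/4.55) = 86.62°
∠(j77 + 2160) = arctan(77/2160) = 2.04°
∠(j77 + 3700) = arctan(77/3700) = 1.19°
∠L(j77) = 88.21° + 87.66° − (86.62° + 2.04° + 1.19°) = 86.03°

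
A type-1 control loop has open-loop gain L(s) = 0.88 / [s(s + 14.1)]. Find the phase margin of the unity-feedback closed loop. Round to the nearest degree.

Gain crossover: |L(jω)| = 1 at ω ≈ 0.0624 rad/sec.
∠L(j0.0624) = −90° − arctan(0.0624/14.1) ≈ -90.25°
PM = 180° + (-90.25°) = 89.75°

90 deg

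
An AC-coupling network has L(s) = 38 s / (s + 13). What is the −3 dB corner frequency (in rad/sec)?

13 rad/sec

For a single-pole high-pass, the −3 dB point is at the pole: ω = 13 rad/sec.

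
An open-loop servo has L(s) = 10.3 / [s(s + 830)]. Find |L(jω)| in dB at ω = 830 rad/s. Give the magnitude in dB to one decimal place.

|j830 + 830| = √(830² + 830²) = 1174
|j830| = 830
|L(j830)| = 10.3 / (1174 × 830) = 1.0572e-05
20 log₁₀(1.0572e-05) = -99.52 dB

-99.5 dB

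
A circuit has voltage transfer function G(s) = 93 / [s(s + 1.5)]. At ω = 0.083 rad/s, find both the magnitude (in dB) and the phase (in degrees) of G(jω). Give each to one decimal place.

|G| = 57.5 dB, ∠G = -93.2°

|j0.083 + 1.5| = √(0.083² + 1.5²) = 1.502
|j0.083| = 0.083
|G(j0.083)| = 93 / (1.502 × 0.083) = 745.85
20 log₁₀(745.85) = 57.45 dB
∠(j0.083 + 1.5) = arctan(0.083/1.5) = 3.17°
∠(j0.083) = 90.00°
∠G(j0.083) = − (3.17° + 90.00°) = -93.17°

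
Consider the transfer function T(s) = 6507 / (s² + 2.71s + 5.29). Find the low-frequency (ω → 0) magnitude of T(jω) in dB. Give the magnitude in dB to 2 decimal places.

61.80 dB

T(0) = 6507 / 5.29 = 1230.1
20 log₁₀(1230.1) = 61.799 dB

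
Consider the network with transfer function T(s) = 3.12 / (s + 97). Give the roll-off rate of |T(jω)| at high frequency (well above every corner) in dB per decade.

-20 dB/decade

With 0 zeros and 1 pole, the high-frequency asymptotic slope is 20 × (0 − 1) = -20 dB/decade.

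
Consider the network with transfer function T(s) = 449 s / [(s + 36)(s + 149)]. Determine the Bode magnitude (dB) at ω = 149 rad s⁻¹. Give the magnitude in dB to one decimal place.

6.3 dB

|j149| = 149
|j149 + 36| = √(149² + 36²) = 153.3
|j149 + 149| = √(149² + 149²) = 210.7
|T(j149)| = 449 × 149 / (153.3 × 210.7) = 2.0712
20 log₁₀(2.0712) = 6.32 dB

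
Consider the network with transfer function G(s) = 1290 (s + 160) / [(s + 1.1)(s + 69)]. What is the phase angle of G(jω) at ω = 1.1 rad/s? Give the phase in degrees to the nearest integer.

-46 deg

∠(j1.1 + 160) = arctan(1.1/160) = 0.39°
∠(j1.1 + 1.1) = arctan(1.1/1.1) = 45.00°
∠(j1.1 + 69) = arctan(1.1/69) = 0.91°
∠G(j1.1) = 0.39° − (45.00° + 0.91°) = -45.52°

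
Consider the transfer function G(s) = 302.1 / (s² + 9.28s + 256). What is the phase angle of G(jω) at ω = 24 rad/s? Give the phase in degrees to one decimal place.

∠[(j24)² + 9.28(j24) + 256] = ∠[-320 + j222.72] = 145.16°
∠G(j24) = −145.16° = -145.16°

-145.2 deg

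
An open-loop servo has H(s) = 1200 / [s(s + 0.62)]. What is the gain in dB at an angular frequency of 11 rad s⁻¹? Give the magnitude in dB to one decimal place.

|j11 + 0.62| = √(11² + 0.62²) = 11.02
|j11| = 11
|H(j11)| = 1200 / (11.02 × 11) = 9.9016
20 log₁₀(9.9016) = 19.91 dB

19.9 dB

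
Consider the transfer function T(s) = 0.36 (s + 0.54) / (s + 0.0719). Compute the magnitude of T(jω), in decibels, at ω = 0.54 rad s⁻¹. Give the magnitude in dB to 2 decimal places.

-5.94 dB

|j0.54 + 0.54| = √(0.54² + 0.54²) = 0.7637
|j0.54 + 0.0719| = √(0.54² + 0.0719²) = 0.5448
|T(j0.54)| = 0.36 × 0.7637 / 0.5448 = 0.50466
20 log₁₀(0.50466) = -5.940 dB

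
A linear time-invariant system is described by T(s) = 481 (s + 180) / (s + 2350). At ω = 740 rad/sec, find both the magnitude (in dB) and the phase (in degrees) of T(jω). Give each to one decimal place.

|T| = 43.4 dB, ∠T = 58.8°

|j740 + 180| = √(740² + 180²) = 761.6
|j740 + 2350| = √(740² + 2350²) = 2464
|T(j740)| = 481 × 761.6 / 2464 = 148.68
20 log₁₀(148.68) = 43.45 dB
∠(j740 + 180) = arctan(740/180) = 76.33°
∠(j740 + 2350) = arctan(740/2350) = 17.48°
∠T(j740) = 76.33° − 17.48° = 58.85°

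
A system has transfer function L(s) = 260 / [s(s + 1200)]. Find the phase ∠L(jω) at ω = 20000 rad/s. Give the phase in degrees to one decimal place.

-176.6 deg

∠(j20000 + 1200) = arctan(20000/1200) = 86.57°
∠(j20000) = 90.00°
∠L(j20000) = − (86.57° + 90.00°) = -176.57°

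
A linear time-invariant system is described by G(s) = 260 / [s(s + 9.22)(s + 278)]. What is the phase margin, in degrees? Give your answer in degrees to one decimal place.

Gain crossover: |G(jω)| = 1 at ω ≈ 0.101 rad/s.
∠G(j0.101) = −90° − arctan(0.101/9.22) − arctan(0.101/278) ≈ -90.65°
PM = 180° + (-90.65°) = 89.35°

89.3 deg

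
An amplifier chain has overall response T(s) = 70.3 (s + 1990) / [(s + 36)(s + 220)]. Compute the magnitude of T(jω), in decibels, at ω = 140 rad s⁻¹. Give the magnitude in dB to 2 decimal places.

|j140 + 1990| = √(140² + 1990²) = 1995
|j140 + 36| = √(140² + 36²) = 144.6
|j140 + 220| = √(140² + 220²) = 260.8
|T(j140)| = 70.3 × 1995 / (144.6 × 260.8) = 3.7204
20 log₁₀(3.7204) = 11.412 dB

11.41 dB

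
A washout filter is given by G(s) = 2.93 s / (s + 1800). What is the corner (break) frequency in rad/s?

1800 rad/s

The single real pole at s = −1800 gives a corner at ω = 1800 rad/s.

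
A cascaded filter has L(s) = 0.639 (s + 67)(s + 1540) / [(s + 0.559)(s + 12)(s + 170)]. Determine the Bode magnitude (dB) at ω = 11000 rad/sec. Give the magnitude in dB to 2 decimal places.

|j11000 + 67| = √(11000² + 67²) = 1.1e+04
|j11000 + 1540| = √(11000² + 1540²) = 1.111e+04
|j11000 + 0.559| = √(11000² + 0.559²) = 1.1e+04
|j11000 + 12| = √(11000² + 12²) = 1.1e+04
|j11000 + 170| = √(11000² + 170²) = 1.1e+04
|L(j11000)| = 0.639 × 1.1e+04 × 1.111e+04 / (1.1e+04 × 1.1e+04 × 1.1e+04) = 5.8651e-05
20 log₁₀(5.8651e-05) = -84.634 dB

-84.63 dB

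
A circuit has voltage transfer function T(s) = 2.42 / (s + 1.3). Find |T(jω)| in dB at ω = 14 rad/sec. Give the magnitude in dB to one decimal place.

-15.3 dB

|j14 + 1.3| = √(14² + 1.3²) = 14.06
|T(j14)| = 2.42 / 14.06 = 0.17212
20 log₁₀(0.17212) = -15.28 dB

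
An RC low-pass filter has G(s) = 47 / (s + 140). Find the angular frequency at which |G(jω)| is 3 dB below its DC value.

140 rad/s

For a single-pole low-pass, the −3 dB point is at the pole: ω = 140 rad/s.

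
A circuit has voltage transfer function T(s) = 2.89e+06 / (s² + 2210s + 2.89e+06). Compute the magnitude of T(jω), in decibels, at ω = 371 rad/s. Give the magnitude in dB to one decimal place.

0.1 dB

|(j371)² + 2210(j371) + 2.89e+06| = |2.7524e+06 + j8.1991e+05| = 2.872e+06
|T(j371)| = 2.89e+06 / 2.872e+06 = 1.0063
20 log₁₀(1.0063) = 0.05 dB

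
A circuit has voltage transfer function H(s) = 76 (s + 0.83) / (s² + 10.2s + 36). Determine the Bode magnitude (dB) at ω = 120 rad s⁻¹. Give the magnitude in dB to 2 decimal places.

-3.98 dB

|j120 + 0.83| = √(120² + 0.83²) = 120
|(j120)² + 10.2(j120) + 36| = |-14364 + j1224| = 1.442e+04
|H(j120)| = 76 × 120 / 1.442e+04 = 0.63264
20 log₁₀(0.63264) = -3.977 dB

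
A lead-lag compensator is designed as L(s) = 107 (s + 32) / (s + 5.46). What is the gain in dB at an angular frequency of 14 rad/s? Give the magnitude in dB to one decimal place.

47.9 dB

|j14 + 32| = √(14² + 32²) = 34.93
|j14 + 5.46| = √(14² + 5.46²) = 15.03
|L(j14)| = 107 × 34.93 / 15.03 = 248.71
20 log₁₀(248.71) = 47.91 dB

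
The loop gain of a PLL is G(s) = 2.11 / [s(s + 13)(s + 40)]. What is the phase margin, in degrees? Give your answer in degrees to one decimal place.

90.0°

Gain crossover: |G(jω)| = 1 at ω ≈ 0.00406 rad/s.
∠G(j0.00406) = −90° − arctan(0.00406/13) − arctan(0.00406/40) ≈ -90.02°
PM = 180° + (-90.02°) = 89.98°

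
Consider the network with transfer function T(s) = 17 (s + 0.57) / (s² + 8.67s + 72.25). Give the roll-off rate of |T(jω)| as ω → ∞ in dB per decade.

With 1 zero and 2 poles, the high-frequency asymptotic slope is 20 × (1 − 2) = -20 dB/decade.

-20 dB/decade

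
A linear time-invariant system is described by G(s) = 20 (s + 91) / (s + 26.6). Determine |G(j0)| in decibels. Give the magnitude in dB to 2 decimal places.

36.70 dB

G(0) = 20 × 91 / 26.6 = 68.421
20 log₁₀(68.421) = 36.704 dB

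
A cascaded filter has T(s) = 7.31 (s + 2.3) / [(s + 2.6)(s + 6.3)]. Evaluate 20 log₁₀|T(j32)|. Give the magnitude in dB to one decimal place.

|j32 + 2.3| = √(32² + 2.3²) = 32.08
|j32 + 2.6| = √(32² + 2.6²) = 32.11
|j32 + 6.3| = √(32² + 6.3²) = 32.61
|T(j32)| = 7.31 × 32.08 / (32.11 × 32.61) = 0.22398
20 log₁₀(0.22398) = -13.00 dB

-13.0 dB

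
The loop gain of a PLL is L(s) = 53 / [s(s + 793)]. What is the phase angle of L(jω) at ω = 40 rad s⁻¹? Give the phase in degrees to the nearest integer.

∠(j40 + 793) = arctan(40/793) = 2.89°
∠(j40) = 90.00°
∠L(j40) = − (2.89° + 90.00°) = -92.89°

-93 deg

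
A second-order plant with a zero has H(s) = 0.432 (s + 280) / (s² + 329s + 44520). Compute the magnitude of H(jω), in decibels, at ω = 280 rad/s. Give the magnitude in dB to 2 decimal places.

-55.17 dB

|j280 + 280| = √(280² + 280²) = 396
|(j280)² + 329(j280) + 44520| = |-33880 + j92120| = 9.815e+04
|H(j280)| = 0.432 × 396 / 9.815e+04 = 0.0017428
20 log₁₀(0.0017428) = -55.175 dB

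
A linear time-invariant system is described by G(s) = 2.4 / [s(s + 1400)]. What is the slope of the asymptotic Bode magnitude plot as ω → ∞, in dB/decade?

-40 dB/decade

With 0 zeros and 2 poles, the high-frequency asymptotic slope is 20 × (0 − 2) = -40 dB/decade.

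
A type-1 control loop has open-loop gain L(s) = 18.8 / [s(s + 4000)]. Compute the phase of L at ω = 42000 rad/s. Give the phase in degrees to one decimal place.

∠(j42000 + 4000) = arctan(42000/4000) = 84.56°
∠(j42000) = 90.00°
∠L(j42000) = − (84.56° + 90.00°) = -174.56°

-174.6°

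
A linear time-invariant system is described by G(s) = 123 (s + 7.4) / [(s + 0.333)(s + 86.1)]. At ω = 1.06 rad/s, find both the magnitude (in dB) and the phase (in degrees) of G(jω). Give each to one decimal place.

|j1.06 + 7.4| = √(1.06² + 7.4²) = 7.476
|j1.06 + 0.333| = √(1.06² + 0.333²) = 1.111
|j1.06 + 86.1| = √(1.06² + 86.1²) = 86.11
|G(j1.06)| = 123 × 7.476 / (1.111 × 86.11) = 9.611
20 log₁₀(9.611) = 19.66 dB
∠(j1.06 + 7.4) = arctan(1.06/7.4) = 8.15°
∠(j1.06 + 0.333) = arctan(1.06/0.333) = 72.56°
∠(j1.06 + 86.1) = arctan(1.06/86.1) = 0.71°
∠G(j1.06) = 8.15° − (72.56° + 0.71°) = -65.11°

|G| = 19.7 dB, ∠G = -65.1°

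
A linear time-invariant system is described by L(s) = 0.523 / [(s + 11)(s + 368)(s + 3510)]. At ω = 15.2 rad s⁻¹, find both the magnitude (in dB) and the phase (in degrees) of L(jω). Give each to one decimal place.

|j15.2 + 11| = √(15.2² + 11²) = 18.76
|j15.2 + 368| = √(15.2² + 368²) = 368.3
|j15.2 + 3510| = √(15.2² + 3510²) = 3510
|L(j15.2)| = 0.523 / (18.76 × 368.3 × 3510) = 2.1561e-08
20 log₁₀(2.1561e-08) = -153.33 dB
∠(j15.2 + 11) = arctan(15.2/11) = 54.11°
∠(j15.2 + 368) = arctan(15.2/368) = 2.37°
∠(j15.2 + 3510) = arctan(15.2/3510) = 0.25°
∠L(j15.2) = − (54.11° + 2.37° + 0.25°) = -56.72°

|L| = -153.3 dB, ∠L = -56.7°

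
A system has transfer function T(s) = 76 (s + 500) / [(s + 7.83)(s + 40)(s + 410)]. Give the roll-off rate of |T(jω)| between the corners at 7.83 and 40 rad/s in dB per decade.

-20 dB/decade

In this band the factors already past their corner are: pole at 7.83; net slope = -20 dB/decade.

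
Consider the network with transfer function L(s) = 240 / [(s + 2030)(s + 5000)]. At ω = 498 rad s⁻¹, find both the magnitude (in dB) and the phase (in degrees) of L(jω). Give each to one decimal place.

|j498 + 2030| = √(498² + 2030²) = 2090
|j498 + 5000| = √(498² + 5000²) = 5025
|L(j498)| = 240 / (2090 × 5025) = 2.2851e-05
20 log₁₀(2.2851e-05) = -92.82 dB
∠(j498 + 2030) = arctan(498/2030) = 13.78°
∠(j498 + 5000) = arctan(498/5000) = 5.69°
∠L(j498) = − (13.78° + 5.69°) = -19.47°

|L| = -92.8 dB, ∠L = -19.5°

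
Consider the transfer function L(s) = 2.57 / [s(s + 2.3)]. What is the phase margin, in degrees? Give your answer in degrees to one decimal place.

66.1°

Gain crossover: |L(jω)| = 1 at ω ≈ 1.02 rad/s.
∠L(j1.02) = −90° − arctan(1.02/2.3) ≈ -113.94°
PM = 180° + (-113.94°) = 66.06°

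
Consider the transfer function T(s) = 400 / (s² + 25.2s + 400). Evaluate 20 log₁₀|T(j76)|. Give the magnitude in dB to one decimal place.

|(j76)² + 25.2(j76) + 400| = |-5376 + j1915.2| = 5707
|T(j76)| = 400 / 5707 = 0.07009
20 log₁₀(0.07009) = -23.09 dB

-23.1 dB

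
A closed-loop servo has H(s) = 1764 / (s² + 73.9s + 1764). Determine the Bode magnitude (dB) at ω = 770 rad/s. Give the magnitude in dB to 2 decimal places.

|(j770)² + 73.9(j770) + 1764| = |-5.9114e+05 + j56903| = 5.939e+05
|H(j770)| = 1764 / 5.939e+05 = 0.0029704
20 log₁₀(0.0029704) = -50.544 dB

-50.54 dB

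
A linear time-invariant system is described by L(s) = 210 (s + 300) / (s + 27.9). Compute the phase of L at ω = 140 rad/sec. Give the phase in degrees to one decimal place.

∠(j140 + 300) = arctan(140/300) = 25.02°
∠(j140 + 27.9) = arctan(140/27.9) = 78.73°
∠L(j140) = 25.02° − 78.73° = -53.71°

-53.7°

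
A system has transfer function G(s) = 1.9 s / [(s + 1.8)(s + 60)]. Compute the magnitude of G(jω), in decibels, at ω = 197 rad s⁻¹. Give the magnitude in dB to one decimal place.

-40.7 dB

|j197| = 197
|j197 + 1.8| = √(197² + 1.8²) = 197
|j197 + 60| = √(197² + 60²) = 205.9
|G(j197)| = 1.9 × 197 / (197 × 205.9) = 0.0092259
20 log₁₀(0.0092259) = -40.70 dB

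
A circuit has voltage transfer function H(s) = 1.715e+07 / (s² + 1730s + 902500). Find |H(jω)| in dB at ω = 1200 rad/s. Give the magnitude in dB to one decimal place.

|(j1200)² + 1730(j1200) + 902500| = |-5.375e+05 + j2.076e+06| = 2.144e+06
|H(j1200)| = 1.715e+07 / 2.144e+06 = 7.9974
20 log₁₀(7.9974) = 18.06 dB

18.1 dB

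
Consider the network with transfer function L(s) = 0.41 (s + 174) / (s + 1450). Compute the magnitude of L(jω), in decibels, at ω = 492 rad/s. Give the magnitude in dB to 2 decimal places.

-17.09 dB

|j492 + 174| = √(492² + 174²) = 521.9
|j492 + 1450| = √(492² + 1450²) = 1531
|L(j492)| = 0.41 × 521.9 / 1531 = 0.13974
20 log₁₀(0.13974) = -17.094 dB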